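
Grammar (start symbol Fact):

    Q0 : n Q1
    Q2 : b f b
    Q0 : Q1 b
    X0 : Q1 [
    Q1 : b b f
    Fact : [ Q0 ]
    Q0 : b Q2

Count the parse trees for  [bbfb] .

Parse trees for [bbfb]:
  [Fact [ [Q0 [Q1 b b f] b] ]]
  [Fact [ [Q0 b [Q2 b f b]] ]]

2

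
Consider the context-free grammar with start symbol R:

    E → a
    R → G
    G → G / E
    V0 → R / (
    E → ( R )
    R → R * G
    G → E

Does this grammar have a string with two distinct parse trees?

Unambiguous

Only R, G, E are reachable from R; ignoring the rest: The grammar is stratified — R handles '*' (left-recursive), G handles '/', E atoms. Each operator has a fixed associativity and precedence level, so every string has one parse.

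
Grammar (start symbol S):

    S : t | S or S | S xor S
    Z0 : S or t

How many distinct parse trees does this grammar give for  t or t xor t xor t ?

5

Parse trees for t or t xor t xor t:
  [S [S t] or [S [S t] xor [S [S t] xor [S t]]]]
  [S [S t] or [S [S [S t] xor [S t]] xor [S t]]]
  [S [S [S t] or [S t]] xor [S [S t] xor [S t]]]
  [S [S [S t] or [S [S t] xor [S t]]] xor [S t]]
  [S [S [S [S t] or [S t]] xor [S t]] xor [S t]]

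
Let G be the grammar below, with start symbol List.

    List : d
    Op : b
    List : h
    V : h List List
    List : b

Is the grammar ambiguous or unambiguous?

Only List is reachable from List; ignoring the rest: Each reachable nonterminal has at most one production per leading terminal, and all productions are right-linear; the derivation is determined token-by-token.

Unambiguous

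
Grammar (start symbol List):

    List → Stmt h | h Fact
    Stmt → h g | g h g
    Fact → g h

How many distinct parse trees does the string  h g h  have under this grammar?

Parse trees for h g h:
  [List [Stmt h g] h]
  [List h [Fact g h]]

2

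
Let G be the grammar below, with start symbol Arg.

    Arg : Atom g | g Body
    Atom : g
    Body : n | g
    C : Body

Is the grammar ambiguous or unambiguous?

Witness: g g

Derivation 1: Arg ⇒ Atom g ⇒ g g
Derivation 2: Arg ⇒ g Body ⇒ g g

Two distinct leftmost derivations for the same string.

Ambiguous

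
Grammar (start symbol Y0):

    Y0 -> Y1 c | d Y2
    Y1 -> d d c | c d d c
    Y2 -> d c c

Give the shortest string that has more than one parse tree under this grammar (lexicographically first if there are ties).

length 4: d d c c has 2 parse trees

Two derivations of d d c c:
  Y0 ⇒ Y1 c ⇒ d d c c
  Y0 ⇒ d Y2 ⇒ d d c c

d d c c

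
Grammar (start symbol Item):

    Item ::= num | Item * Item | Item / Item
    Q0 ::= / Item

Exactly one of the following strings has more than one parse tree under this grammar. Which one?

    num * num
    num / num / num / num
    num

num / num / num / num

num * num: 1 tree
num / num / num / num: 5 trees
num: 1 tree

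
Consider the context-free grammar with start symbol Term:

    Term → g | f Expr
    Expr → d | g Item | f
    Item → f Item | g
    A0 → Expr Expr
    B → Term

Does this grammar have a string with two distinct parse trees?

Unambiguous

Only Term, Expr, Item are reachable from Term; ignoring the rest: The reachable rules are right-linear with at most one rule per (nonterminal, next-terminal) pair. Each input token forces the next rule, so parsing is deterministic.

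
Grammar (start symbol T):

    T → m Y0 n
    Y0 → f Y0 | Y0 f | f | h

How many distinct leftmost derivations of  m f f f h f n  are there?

Parse trees for m f f f h f n:
  [T m [Y0 f [Y0 f [Y0 f [Y0 [Y0 h] f]]]] n]
  [T m [Y0 f [Y0 f [Y0 [Y0 f [Y0 h]] f]]] n]
  [T m [Y0 f [Y0 [Y0 f [Y0 f [Y0 h]]] f]] n]
  [T m [Y0 [Y0 f [Y0 f [Y0 f [Y0 h]]]] f] n]

4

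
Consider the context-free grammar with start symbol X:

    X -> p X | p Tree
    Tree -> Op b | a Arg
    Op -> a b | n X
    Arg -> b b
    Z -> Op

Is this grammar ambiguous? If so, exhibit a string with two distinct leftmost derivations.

Witness: p a b b

Derivation 1: X ⇒ p Tree ⇒ p Op b ⇒ p a b b
Derivation 2: X ⇒ p Tree ⇒ p a Arg ⇒ p a b b

Two distinct leftmost derivations for the same string.

Ambiguous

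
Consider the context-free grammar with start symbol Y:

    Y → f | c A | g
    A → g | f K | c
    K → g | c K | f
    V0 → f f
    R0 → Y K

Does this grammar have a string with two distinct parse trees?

Unambiguous

(V0, R0 are unreachable from Y, so their rules don't affect L(Y).) Each reachable nonterminal has at most one production per leading terminal, and all productions are right-linear; the derivation is determined token-by-token.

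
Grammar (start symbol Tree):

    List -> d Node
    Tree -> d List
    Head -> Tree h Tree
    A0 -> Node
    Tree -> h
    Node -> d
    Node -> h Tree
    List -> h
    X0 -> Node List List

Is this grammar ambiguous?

(Head, A0, X0 are unreachable from Tree, so their rules don't affect L(Tree).) The reachable rules are right-linear with at most one rule per (nonterminal, next-terminal) pair. Each input token forces the next rule, so parsing is deterministic.

Unambiguous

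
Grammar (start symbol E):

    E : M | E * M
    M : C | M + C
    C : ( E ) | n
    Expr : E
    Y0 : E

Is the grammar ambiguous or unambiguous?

(Expr, Y0 are unreachable from E, so their rules don't affect L(E).) This is a standard precedence ladder (E over M over C), with each level left-recursive on its own operator ('*' at E, '+' at M). That structure is LR(1), hence unambiguous.

Unambiguous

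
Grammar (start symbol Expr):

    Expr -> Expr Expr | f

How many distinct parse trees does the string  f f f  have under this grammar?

2

Parse trees for f f f:
  [Expr [Expr f] [Expr [Expr f] [Expr f]]]
  [Expr [Expr [Expr f] [Expr f]] [Expr f]]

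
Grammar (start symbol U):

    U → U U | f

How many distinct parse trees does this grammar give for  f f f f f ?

14

Parse trees for f f f f f (showing first 6 of 14):
  [U [U f] [U [U f] [U [U f] [U [U f] [U f]]]]]
  [U [U f] [U [U f] [U [U [U f] [U f]] [U f]]]]
  [U [U f] [U [U [U f] [U f]] [U [U f] [U f]]]]
  [U [U f] [U [U [U f] [U [U f] [U f]]] [U f]]]
  [U [U f] [U [U [U [U f] [U f]] [U f]] [U f]]]
  [U [U [U f] [U f]] [U [U f] [U [U f] [U f]]]]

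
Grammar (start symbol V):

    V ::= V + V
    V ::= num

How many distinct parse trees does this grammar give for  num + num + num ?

Parse trees for num + num + num:
  [V [V num] + [V [V num] + [V num]]]
  [V [V [V num] + [V num]] + [V num]]

2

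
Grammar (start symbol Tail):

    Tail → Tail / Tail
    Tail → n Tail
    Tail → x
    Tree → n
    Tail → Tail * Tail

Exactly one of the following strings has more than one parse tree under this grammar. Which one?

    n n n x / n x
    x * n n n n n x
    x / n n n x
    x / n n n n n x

n n n x / n x

n n n x / n x: 4 trees
x * n n n n n x: 1 tree
x / n n n x: 1 tree
x / n n n n n x: 1 tree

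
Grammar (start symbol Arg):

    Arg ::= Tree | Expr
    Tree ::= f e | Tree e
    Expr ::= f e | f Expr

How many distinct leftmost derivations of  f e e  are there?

1

Parse trees for f e e:
  [Arg [Tree [Tree f e] e]]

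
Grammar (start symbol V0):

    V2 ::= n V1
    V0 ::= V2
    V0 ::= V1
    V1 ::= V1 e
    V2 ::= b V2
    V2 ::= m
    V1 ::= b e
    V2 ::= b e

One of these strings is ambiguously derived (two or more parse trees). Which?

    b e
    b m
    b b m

b e: 2 trees
b m: 1 tree
b b m: 1 tree

b e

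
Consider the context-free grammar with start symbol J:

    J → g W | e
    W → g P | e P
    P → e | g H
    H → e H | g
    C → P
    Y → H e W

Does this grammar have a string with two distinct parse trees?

Only J, W, P, H are reachable from J; ignoring the rest: The reachable rules are right-linear with at most one rule per (nonterminal, next-terminal) pair. Each input token forces the next rule, so parsing is deterministic.

Unambiguous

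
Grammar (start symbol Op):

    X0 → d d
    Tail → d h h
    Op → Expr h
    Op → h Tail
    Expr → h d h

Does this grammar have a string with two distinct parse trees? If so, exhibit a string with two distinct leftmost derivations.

Ambiguous

Witness: h d h h

Derivation 1: Op ⇒ Expr h ⇒ h d h h
Derivation 2: Op ⇒ h Tail ⇒ h d h h

Two distinct leftmost derivations for the same string.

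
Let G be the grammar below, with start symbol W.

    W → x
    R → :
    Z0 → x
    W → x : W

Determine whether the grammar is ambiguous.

Unambiguous

(Z0, R are unreachable from W, so their rules don't affect L(W).) Right-recursive list with a separator: after each atom, whether the separator follows determines the rule. One parse per string.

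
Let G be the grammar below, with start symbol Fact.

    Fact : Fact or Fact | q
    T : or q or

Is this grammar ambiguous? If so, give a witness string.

Ambiguous

Witness: q or q or q

Derivation 1: Fact ⇒ Fact or Fact ⇒ Fact or Fact or Fact ⇒ q or Fact or Fact ⇒ q or q or Fact ⇒ q or q or q
Derivation 2: Fact ⇒ Fact or Fact ⇒ q or Fact ⇒ q or Fact or Fact ⇒ q or q or Fact ⇒ q or q or q

Two distinct leftmost derivations for the same string.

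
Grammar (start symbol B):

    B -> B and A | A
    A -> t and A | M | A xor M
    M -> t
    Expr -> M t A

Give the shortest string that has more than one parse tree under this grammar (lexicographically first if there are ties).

length 1: no string has ≥2 trees
length 3: t and t has 2 parse trees

Two derivations of t and t:
  B ⇒ B and A ⇒ A and A ⇒ M and A ⇒ t and A ⇒ t and M ⇒ t and t
  B ⇒ A ⇒ t and A ⇒ t and M ⇒ t and t

t and t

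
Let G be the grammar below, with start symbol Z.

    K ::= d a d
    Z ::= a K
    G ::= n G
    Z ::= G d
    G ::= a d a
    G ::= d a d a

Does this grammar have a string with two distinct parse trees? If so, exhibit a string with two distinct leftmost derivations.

Ambiguous

Witness: a d a d

Derivation 1: Z ⇒ a K ⇒ a d a d
Derivation 2: Z ⇒ G d ⇒ a d a d

Two distinct leftmost derivations for the same string.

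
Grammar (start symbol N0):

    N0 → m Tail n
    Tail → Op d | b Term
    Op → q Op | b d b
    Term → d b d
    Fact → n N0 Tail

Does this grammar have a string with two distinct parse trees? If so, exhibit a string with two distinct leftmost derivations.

Witness: m b d b d n

Derivation 1: N0 ⇒ m Tail n ⇒ m Op d n ⇒ m b d b d n
Derivation 2: N0 ⇒ m Tail n ⇒ m b Term n ⇒ m b d b d n

Two distinct leftmost derivations for the same string.

Ambiguous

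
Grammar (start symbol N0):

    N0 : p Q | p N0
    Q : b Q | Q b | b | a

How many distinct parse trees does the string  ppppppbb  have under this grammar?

Parse trees for ppppppbb:
  [N0 p [N0 p [N0 p [N0 p [N0 p [N0 p [Q b [Q b]]]]]]]]
  [N0 p [N0 p [N0 p [N0 p [N0 p [N0 p [Q [Q b] b]]]]]]]

2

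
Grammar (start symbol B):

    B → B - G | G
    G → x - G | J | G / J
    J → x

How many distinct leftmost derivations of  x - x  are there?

Parse trees for x - x:
  [B [B [G [J x]]] - [G [J x]]]
  [B [G x - [G [J x]]]]

2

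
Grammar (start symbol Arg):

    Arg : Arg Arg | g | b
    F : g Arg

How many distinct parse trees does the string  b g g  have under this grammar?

2

Parse trees for b g g:
  [Arg [Arg b] [Arg [Arg g] [Arg g]]]
  [Arg [Arg [Arg b] [Arg g]] [Arg g]]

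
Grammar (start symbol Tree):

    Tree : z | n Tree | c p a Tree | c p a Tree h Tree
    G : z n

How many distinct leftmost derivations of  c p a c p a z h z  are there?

2

Parse trees for c p a c p a z h z:
  [Tree c p a [Tree c p a [Tree z] h [Tree z]]]
  [Tree c p a [Tree c p a [Tree z]] h [Tree z]]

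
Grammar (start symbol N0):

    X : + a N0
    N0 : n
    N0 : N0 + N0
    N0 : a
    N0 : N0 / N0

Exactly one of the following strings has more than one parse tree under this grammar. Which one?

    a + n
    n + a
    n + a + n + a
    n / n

n + a + n + a

a + n: 1 tree
n + a: 1 tree
n + a + n + a: 5 trees
n / n: 1 tree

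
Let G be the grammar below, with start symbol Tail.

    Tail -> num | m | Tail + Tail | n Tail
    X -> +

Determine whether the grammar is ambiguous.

Ambiguous

Witness: n m + m

Derivation 1: Tail ⇒ Tail + Tail ⇒ n Tail + Tail ⇒ n m + Tail ⇒ n m + m
Derivation 2: Tail ⇒ n Tail ⇒ n Tail + Tail ⇒ n m + Tail ⇒ n m + m

Two distinct leftmost derivations for the same string.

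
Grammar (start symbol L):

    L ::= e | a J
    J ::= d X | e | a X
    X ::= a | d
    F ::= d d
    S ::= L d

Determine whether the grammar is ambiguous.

Unambiguous

Only L, J, X are reachable from L; ignoring the rest: The reachable rules are right-linear with at most one rule per (nonterminal, next-terminal) pair. Each input token forces the next rule, so parsing is deterministic.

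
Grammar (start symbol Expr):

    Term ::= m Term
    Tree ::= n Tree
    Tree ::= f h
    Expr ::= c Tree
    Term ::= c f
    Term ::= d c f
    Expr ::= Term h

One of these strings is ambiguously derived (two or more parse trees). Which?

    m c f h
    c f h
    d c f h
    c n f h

m c f h: 1 tree
c f h: 2 trees
d c f h: 1 tree
c n f h: 1 tree

c f h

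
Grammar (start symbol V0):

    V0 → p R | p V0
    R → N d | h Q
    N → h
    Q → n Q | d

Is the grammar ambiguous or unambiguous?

Ambiguous

Witness: p h d

Derivation 1: V0 ⇒ p R ⇒ p N d ⇒ p h d
Derivation 2: V0 ⇒ p R ⇒ p h Q ⇒ p h d

Two distinct leftmost derivations for the same string.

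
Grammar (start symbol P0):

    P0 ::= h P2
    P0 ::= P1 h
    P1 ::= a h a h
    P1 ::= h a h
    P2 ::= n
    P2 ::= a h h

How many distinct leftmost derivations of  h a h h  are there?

2

Parse trees for h a h h:
  [P0 h [P2 a h h]]
  [P0 [P1 h a h] h]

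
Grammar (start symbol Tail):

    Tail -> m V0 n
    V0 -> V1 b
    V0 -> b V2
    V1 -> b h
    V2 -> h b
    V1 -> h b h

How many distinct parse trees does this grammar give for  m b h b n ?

Parse trees for m b h b n:
  [Tail m [V0 [V1 b h] b] n]
  [Tail m [V0 b [V2 h b]] n]

2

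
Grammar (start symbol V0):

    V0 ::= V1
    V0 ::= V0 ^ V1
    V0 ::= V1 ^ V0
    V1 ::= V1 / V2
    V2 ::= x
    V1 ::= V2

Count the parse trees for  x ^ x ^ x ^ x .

Parse trees for x ^ x ^ x ^ x:
  [V0 [V0 [V0 [V0 [V1 [V2 x]]] ^ [V1 [V2 x]]] ^ [V1 [V2 x]]] ^ [V1 [V2 x]]]
  [V0 [V0 [V0 [V1 [V2 x]] ^ [V0 [V1 [V2 x]]]] ^ [V1 [V2 x]]] ^ [V1 [V2 x]]]
  [V0 [V0 [V1 [V2 x]] ^ [V0 [V0 [V1 [V2 x]]] ^ [V1 [V2 x]]]] ^ [V1 [V2 x]]]
  [V0 [V0 [V1 [V2 x]] ^ [V0 [V1 [V2 x]] ^ [V0 [V1 [V2 x]]]]] ^ [V1 [V2 x]]]
  [V0 [V1 [V2 x]] ^ [V0 [V0 [V0 [V1 [V2 x]]] ^ [V1 [V2 x]]] ^ [V1 [V2 x]]]]
  [V0 [V1 [V2 x]] ^ [V0 [V0 [V1 [V2 x]] ^ [V0 [V1 [V2 x]]]] ^ [V1 [V2 x]]]]
  [V0 [V1 [V2 x]] ^ [V0 [V1 [V2 x]] ^ [V0 [V0 [V1 [V2 x]]] ^ [V1 [V2 x]]]]]
  [V0 [V1 [V2 x]] ^ [V0 [V1 [V2 x]] ^ [V0 [V1 [V2 x]] ^ [V0 [V1 [V2 x]]]]]]

8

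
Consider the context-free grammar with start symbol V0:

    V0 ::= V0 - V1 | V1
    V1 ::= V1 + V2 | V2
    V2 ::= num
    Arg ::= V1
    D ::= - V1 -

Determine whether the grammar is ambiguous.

Only V0, V1, V2 are reachable from V0; ignoring the rest: The grammar is stratified — V0 handles '-' (left-recursive), V1 handles '+', V2 atoms. Each operator has a fixed associativity and precedence level, so every string has one parse.

Unambiguous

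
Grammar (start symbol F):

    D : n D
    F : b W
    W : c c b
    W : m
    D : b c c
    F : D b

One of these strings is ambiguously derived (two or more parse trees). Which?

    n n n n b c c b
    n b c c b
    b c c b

n n n n b c c b: 1 tree
n b c c b: 1 tree
b c c b: 2 trees

b c c b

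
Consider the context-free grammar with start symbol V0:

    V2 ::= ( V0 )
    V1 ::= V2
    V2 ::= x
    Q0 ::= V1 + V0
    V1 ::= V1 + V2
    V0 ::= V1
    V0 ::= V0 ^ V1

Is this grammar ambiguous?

Unambiguous

(Q0 is unreachable from V0, so its rules don't affect L(V0).) The grammar is stratified — V0 handles '^' (left-recursive), V1 handles '+', V2 atoms. Each operator has a fixed associativity and precedence level, so every string has one parse.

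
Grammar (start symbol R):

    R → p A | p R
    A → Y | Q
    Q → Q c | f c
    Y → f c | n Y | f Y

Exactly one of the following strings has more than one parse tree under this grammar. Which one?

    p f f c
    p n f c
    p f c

p f f c: 1 tree
p n f c: 1 tree
p f c: 2 trees

p f c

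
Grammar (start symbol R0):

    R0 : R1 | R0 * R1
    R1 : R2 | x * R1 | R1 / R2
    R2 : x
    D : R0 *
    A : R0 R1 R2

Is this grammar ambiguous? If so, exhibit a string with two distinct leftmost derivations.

Ambiguous

Witness: x * x

Derivation 1: R0 ⇒ R1 ⇒ x * R1 ⇒ x * R2 ⇒ x * x
Derivation 2: R0 ⇒ R0 * R1 ⇒ R1 * R1 ⇒ R2 * R1 ⇒ x * R1 ⇒ x * R2 ⇒ x * x

Two distinct leftmost derivations for the same string.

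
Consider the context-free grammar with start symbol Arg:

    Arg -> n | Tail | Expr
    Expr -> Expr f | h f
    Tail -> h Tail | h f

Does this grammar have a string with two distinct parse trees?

Witness: h f

Derivation 1: Arg ⇒ Tail ⇒ h f
Derivation 2: Arg ⇒ Expr ⇒ h f

Two distinct leftmost derivations for the same string.

Ambiguous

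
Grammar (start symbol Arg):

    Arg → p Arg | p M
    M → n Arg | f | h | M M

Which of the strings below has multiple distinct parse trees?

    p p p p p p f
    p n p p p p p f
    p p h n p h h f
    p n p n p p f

p p h n p h h f

p p p p p p f: 1 tree
p n p p p p p f: 1 tree
p p h n p h h f: 9 trees
p n p n p p f: 1 tree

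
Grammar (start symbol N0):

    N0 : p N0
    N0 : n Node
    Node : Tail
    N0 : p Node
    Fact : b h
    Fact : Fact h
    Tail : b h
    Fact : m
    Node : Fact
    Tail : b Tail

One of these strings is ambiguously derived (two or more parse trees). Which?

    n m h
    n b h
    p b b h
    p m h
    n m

n m h: 1 tree
n b h: 2 trees
p b b h: 1 tree
p m h: 1 tree
n m: 1 tree

n b h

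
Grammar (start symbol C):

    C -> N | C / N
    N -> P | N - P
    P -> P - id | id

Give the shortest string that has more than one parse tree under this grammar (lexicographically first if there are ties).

id - id

length 1: no string has ≥2 trees
length 3: id - id has 2 parse trees

Two derivations of id - id:
  C ⇒ N ⇒ P ⇒ P - id ⇒ id - id
  C ⇒ N ⇒ N - P ⇒ P - P ⇒ id - P ⇒ id - id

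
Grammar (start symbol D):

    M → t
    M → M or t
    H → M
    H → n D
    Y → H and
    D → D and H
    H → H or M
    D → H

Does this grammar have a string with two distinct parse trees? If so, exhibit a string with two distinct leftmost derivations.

Witness: t or t

Derivation 1: D ⇒ H ⇒ M ⇒ M or t ⇒ t or t
Derivation 2: D ⇒ H ⇒ H or M ⇒ M or M ⇒ t or M ⇒ t or t

Two distinct leftmost derivations for the same string.

Ambiguous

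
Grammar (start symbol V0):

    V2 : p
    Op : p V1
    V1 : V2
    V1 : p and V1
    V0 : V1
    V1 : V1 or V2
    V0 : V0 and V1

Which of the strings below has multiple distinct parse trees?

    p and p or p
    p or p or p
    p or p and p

p and p or p: 3 trees
p or p or p: 1 tree
p or p and p: 1 tree

p and p or p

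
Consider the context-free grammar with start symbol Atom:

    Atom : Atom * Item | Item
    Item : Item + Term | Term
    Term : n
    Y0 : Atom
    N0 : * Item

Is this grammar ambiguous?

Unambiguous

(Y0, N0 are unreachable from Atom, so their rules don't affect L(Atom).) The grammar is stratified — Atom handles '*' (left-recursive), Item handles '+', Term atoms. Each operator has a fixed associativity and precedence level, so every string has one parse.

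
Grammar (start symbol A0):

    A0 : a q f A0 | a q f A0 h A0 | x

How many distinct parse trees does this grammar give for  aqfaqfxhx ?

Parse trees for aqfaqfxhx:
  [A0 a q f [A0 a q f [A0 x] h [A0 x]]]
  [A0 a q f [A0 a q f [A0 x]] h [A0 x]]

2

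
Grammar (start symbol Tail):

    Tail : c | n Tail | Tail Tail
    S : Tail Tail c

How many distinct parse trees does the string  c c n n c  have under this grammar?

2

Parse trees for c c n n c:
  [Tail [Tail c] [Tail [Tail c] [Tail n [Tail n [Tail c]]]]]
  [Tail [Tail [Tail c] [Tail c]] [Tail n [Tail n [Tail c]]]]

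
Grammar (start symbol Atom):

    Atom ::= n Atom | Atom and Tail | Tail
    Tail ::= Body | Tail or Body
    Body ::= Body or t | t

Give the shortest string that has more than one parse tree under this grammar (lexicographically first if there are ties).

t or t

length 1: no string has ≥2 trees
length 2: no string has ≥2 trees
length 3: t or t has 2 parse trees

Two derivations of t or t:
  Atom ⇒ Tail ⇒ Body ⇒ Body or t ⇒ t or t
  Atom ⇒ Tail ⇒ Tail or Body ⇒ Body or Body ⇒ t or Body ⇒ t or t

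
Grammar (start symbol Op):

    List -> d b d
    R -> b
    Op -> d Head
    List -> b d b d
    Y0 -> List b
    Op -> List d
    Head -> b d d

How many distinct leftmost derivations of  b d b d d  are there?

Parse trees for b d b d d:
  [Op [List b d b d] d]

1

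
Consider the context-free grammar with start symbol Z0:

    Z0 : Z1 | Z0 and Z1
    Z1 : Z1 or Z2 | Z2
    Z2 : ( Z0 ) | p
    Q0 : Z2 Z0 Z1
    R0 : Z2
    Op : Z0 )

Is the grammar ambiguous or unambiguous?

(Q0, R0, Op are unreachable from Z0, so their rules don't affect L(Z0).) The grammar is stratified — Z0 handles 'and' (left-recursive), Z1 handles 'or', Z2 atoms. Each operator has a fixed associativity and precedence level, so every string has one parse.

Unambiguous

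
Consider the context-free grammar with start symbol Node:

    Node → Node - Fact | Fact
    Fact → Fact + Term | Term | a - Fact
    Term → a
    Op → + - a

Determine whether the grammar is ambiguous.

Witness: a - a

Derivation 1: Node ⇒ Node - Fact ⇒ Fact - Fact ⇒ Term - Fact ⇒ a - Fact ⇒ a - Term ⇒ a - a
Derivation 2: Node ⇒ Fact ⇒ a - Fact ⇒ a - Term ⇒ a - a

Two distinct leftmost derivations for the same string.

Ambiguous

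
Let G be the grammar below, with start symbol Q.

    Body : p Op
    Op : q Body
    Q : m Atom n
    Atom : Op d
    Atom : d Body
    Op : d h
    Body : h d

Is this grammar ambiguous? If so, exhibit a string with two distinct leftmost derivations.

Witness: m d h d n

Derivation 1: Q ⇒ m Atom n ⇒ m Op d n ⇒ m d h d n
Derivation 2: Q ⇒ m Atom n ⇒ m d Body n ⇒ m d h d n

Two distinct leftmost derivations for the same string.

Ambiguous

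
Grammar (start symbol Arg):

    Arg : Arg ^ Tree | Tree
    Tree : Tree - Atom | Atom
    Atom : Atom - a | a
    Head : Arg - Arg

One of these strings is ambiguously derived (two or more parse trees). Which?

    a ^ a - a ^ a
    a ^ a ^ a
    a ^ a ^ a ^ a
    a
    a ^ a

a ^ a - a ^ a: 2 trees
a ^ a ^ a: 1 tree
a ^ a ^ a ^ a: 1 tree
a: 1 tree
a ^ a: 1 tree

a ^ a - a ^ a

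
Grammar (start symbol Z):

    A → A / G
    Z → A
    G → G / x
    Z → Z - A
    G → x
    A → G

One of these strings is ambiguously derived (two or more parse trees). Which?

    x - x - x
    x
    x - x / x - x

x - x - x: 1 tree
x: 1 tree
x - x / x - x: 2 trees

x - x / x - x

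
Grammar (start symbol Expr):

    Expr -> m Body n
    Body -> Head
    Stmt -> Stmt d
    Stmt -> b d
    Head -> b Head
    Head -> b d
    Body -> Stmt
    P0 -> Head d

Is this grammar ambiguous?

Ambiguous

Witness: m b d n

Derivation 1: Expr ⇒ m Body n ⇒ m Head n ⇒ m b d n
Derivation 2: Expr ⇒ m Body n ⇒ m Stmt n ⇒ m b d n

Two distinct leftmost derivations for the same string.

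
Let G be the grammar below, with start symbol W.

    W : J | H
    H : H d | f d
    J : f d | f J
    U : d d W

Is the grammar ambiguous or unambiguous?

Ambiguous

Witness: f d

Derivation 1: W ⇒ J ⇒ f d
Derivation 2: W ⇒ H ⇒ f d

Two distinct leftmost derivations for the same string.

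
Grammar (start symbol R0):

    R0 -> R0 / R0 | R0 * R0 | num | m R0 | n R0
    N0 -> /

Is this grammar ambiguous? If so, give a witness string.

Ambiguous

Witness: m num * num

Derivation 1: R0 ⇒ R0 * R0 ⇒ m R0 * R0 ⇒ m num * R0 ⇒ m num * num
Derivation 2: R0 ⇒ m R0 ⇒ m R0 * R0 ⇒ m num * R0 ⇒ m num * num

Two distinct leftmost derivations for the same string.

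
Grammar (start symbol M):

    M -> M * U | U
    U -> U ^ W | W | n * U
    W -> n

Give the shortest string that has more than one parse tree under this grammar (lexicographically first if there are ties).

n * n

length 1: no string has ≥2 trees
length 3: n * n has 2 parse trees

Two derivations of n * n:
  M ⇒ M * U ⇒ U * U ⇒ W * U ⇒ n * U ⇒ n * W ⇒ n * n
  M ⇒ U ⇒ n * U ⇒ n * W ⇒ n * n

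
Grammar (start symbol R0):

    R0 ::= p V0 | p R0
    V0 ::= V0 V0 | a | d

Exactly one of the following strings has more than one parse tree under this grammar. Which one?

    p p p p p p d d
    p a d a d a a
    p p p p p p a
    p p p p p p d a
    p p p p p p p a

p a d a d a a

p p p p p p d d: 1 tree
p a d a d a a: 42 trees
p p p p p p a: 1 tree
p p p p p p d a: 1 tree
p p p p p p p a: 1 tree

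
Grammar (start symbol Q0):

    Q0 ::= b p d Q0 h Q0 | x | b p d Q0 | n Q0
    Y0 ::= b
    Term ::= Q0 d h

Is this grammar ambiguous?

Ambiguous

Witness: b p d b p d x h x

Derivation 1: Q0 ⇒ b p d Q0 h Q0 ⇒ b p d b p d Q0 h Q0 ⇒ b p d b p d x h Q0 ⇒ b p d b p d x h x
Derivation 2: Q0 ⇒ b p d Q0 ⇒ b p d b p d Q0 h Q0 ⇒ b p d b p d x h Q0 ⇒ b p d b p d x h x

Two distinct leftmost derivations for the same string.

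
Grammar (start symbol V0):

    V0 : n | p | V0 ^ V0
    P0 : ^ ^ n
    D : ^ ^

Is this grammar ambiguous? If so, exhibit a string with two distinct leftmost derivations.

Witness: n ^ n ^ n

Derivation 1: V0 ⇒ V0 ^ V0 ⇒ n ^ V0 ⇒ n ^ V0 ^ V0 ⇒ n ^ n ^ V0 ⇒ n ^ n ^ n
Derivation 2: V0 ⇒ V0 ^ V0 ⇒ V0 ^ V0 ^ V0 ⇒ n ^ V0 ^ V0 ⇒ n ^ n ^ V0 ⇒ n ^ n ^ n

Two distinct leftmost derivations for the same string.

Ambiguous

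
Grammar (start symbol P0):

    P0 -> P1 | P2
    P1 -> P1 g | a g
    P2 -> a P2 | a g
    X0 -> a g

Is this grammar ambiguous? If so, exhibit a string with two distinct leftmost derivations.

Ambiguous

Witness: a g

Derivation 1: P0 ⇒ P1 ⇒ a g
Derivation 2: P0 ⇒ P2 ⇒ a g

Two distinct leftmost derivations for the same string.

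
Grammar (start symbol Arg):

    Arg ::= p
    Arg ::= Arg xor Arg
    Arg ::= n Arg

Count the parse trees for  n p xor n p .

2

Parse trees for n p xor n p:
  [Arg [Arg n [Arg p]] xor [Arg n [Arg p]]]
  [Arg n [Arg [Arg p] xor [Arg n [Arg p]]]]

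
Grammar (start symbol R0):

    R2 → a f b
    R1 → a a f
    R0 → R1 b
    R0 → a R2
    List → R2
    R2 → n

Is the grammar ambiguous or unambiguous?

Witness: a a f b

Derivation 1: R0 ⇒ R1 b ⇒ a a f b
Derivation 2: R0 ⇒ a R2 ⇒ a a f b

Two distinct leftmost derivations for the same string.

Ambiguous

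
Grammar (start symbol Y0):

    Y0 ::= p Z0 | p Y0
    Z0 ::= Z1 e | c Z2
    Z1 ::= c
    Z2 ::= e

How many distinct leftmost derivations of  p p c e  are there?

Parse trees for p p c e:
  [Y0 p [Y0 p [Z0 [Z1 c] e]]]
  [Y0 p [Y0 p [Z0 c [Z2 e]]]]

2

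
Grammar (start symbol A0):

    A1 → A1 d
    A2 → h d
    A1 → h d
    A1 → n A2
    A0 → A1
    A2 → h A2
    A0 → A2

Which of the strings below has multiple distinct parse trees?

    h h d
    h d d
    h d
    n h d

h d

h h d: 1 tree
h d d: 1 tree
h d: 2 trees
n h d: 1 tree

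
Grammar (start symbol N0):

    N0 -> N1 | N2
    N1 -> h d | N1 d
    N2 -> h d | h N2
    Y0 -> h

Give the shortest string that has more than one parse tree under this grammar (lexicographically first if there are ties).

h d

length 2: h d has 2 parse trees

Two derivations of h d:
  N0 ⇒ N1 ⇒ h d
  N0 ⇒ N2 ⇒ h d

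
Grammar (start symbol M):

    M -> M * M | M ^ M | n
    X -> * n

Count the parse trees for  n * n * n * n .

Parse trees for n * n * n * n:
  [M [M n] * [M [M n] * [M [M n] * [M n]]]]
  [M [M n] * [M [M [M n] * [M n]] * [M n]]]
  [M [M [M n] * [M n]] * [M [M n] * [M n]]]
  [M [M [M n] * [M [M n] * [M n]]] * [M n]]
  [M [M [M [M n] * [M n]] * [M n]] * [M n]]

5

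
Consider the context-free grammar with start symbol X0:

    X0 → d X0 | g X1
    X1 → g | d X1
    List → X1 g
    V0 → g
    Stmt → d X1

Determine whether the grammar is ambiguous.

(List, V0, Stmt are unreachable from X0, so their rules don't affect L(X0).) The reachable rules are right-linear with at most one rule per (nonterminal, next-terminal) pair. Each input token forces the next rule, so parsing is deterministic.

Unambiguous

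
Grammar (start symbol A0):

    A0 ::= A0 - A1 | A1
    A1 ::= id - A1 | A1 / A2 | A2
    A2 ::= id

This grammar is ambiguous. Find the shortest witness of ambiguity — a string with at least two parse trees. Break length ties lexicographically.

length 1: no string has ≥2 trees
length 3: id - id has 2 parse trees

Two derivations of id - id:
  A0 ⇒ A0 - A1 ⇒ A1 - A1 ⇒ A2 - A1 ⇒ id - A1 ⇒ id - A2 ⇒ id - id
  A0 ⇒ A1 ⇒ id - A1 ⇒ id - A2 ⇒ id - id

id - id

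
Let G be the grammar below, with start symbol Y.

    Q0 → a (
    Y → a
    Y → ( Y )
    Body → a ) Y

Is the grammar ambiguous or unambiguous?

(Body, Q0 are unreachable from Y, so their rules don't affect L(Y).) Each string is a nest of matched brackets around a single atom. An opening bracket forces the recursive rule; an atom forces the base rule.

Unambiguous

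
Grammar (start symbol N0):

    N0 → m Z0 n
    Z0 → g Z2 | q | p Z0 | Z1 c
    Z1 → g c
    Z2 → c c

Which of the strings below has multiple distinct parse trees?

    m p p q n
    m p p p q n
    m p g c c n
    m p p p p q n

m p g c c n

m p p q n: 1 tree
m p p p q n: 1 tree
m p g c c n: 2 trees
m p p p p q n: 1 tree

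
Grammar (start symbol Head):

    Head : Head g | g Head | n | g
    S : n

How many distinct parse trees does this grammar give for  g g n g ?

Parse trees for g g n g:
  [Head [Head g [Head g [Head n]]] g]
  [Head g [Head [Head g [Head n]] g]]
  [Head g [Head g [Head [Head n] g]]]

3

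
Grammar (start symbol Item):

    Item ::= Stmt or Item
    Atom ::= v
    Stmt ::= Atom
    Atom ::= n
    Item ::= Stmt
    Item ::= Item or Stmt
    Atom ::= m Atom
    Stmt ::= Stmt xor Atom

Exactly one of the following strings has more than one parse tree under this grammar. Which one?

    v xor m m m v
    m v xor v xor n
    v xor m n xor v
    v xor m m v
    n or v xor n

v xor m m m v: 1 tree
m v xor v xor n: 1 tree
v xor m n xor v: 1 tree
v xor m m v: 1 tree
n or v xor n: 2 trees

n or v xor n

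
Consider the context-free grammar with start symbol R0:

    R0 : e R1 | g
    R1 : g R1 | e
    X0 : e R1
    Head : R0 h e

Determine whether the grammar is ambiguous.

Unambiguous

Only R0, R1 are reachable from R0; ignoring the rest: The reachable rules are right-linear with at most one rule per (nonterminal, next-terminal) pair. Each input token forces the next rule, so parsing is deterministic.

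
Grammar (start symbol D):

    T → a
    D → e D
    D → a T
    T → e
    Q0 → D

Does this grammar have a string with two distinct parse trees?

Only D, T are reachable from D; ignoring the rest: Restricted to the reachable nonterminals, every rule has the form A → t or A → t B, and no two rules for the same A share a first terminal. The grammar encodes a DFA — one run per string.

Unambiguous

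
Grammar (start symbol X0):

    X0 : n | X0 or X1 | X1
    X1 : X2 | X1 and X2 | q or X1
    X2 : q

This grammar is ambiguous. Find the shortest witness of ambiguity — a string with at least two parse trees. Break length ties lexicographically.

q or q

length 1: no string has ≥2 trees
length 3: q or q has 2 parse trees

Two derivations of q or q:
  X0 ⇒ X0 or X1 ⇒ X1 or X1 ⇒ X2 or X1 ⇒ q or X1 ⇒ q or X2 ⇒ q or q
  X0 ⇒ X1 ⇒ q or X1 ⇒ q or X2 ⇒ q or q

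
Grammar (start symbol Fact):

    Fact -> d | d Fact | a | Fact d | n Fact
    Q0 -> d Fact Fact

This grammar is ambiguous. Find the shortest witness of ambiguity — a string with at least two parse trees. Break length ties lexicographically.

d d

length 1: no string has ≥2 trees
length 2: d d has 2 parse trees

Two derivations of d d:
  Fact ⇒ d Fact ⇒ d d
  Fact ⇒ Fact d ⇒ d d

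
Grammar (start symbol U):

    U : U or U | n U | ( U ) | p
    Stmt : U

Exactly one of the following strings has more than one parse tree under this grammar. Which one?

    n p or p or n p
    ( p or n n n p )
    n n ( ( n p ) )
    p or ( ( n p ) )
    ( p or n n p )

n p or p or n p: 5 trees
( p or n n n p ): 1 tree
n n ( ( n p ) ): 1 tree
p or ( ( n p ) ): 1 tree
( p or n n p ): 1 tree

n p or p or n p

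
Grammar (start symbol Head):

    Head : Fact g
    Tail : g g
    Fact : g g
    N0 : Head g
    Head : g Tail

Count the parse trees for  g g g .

2

Parse trees for g g g:
  [Head [Fact g g] g]
  [Head g [Tail g g]]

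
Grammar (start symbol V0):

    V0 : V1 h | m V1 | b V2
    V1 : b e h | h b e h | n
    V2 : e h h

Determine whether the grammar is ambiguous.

Ambiguous

Witness: b e h h

Derivation 1: V0 ⇒ V1 h ⇒ b e h h
Derivation 2: V0 ⇒ b V2 ⇒ b e h h

Two distinct leftmost derivations for the same string.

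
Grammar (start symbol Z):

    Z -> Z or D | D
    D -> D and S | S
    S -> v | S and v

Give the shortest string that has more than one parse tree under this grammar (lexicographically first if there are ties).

v and v

length 1: no string has ≥2 trees
length 3: v and v has 2 parse trees

Two derivations of v and v:
  Z ⇒ D ⇒ D and S ⇒ S and S ⇒ v and S ⇒ v and v
  Z ⇒ D ⇒ S ⇒ S and v ⇒ v and v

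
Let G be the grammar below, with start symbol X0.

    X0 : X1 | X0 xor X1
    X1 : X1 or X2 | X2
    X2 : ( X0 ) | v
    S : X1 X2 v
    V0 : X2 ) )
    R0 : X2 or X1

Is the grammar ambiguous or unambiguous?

Only X0, X1, X2 are reachable from X0; ignoring the rest: X0 → X0 xor X1 | X1  ;  X1 → X1 or X2 | X2  — a left-associative chain with X2 at the bottom. Each string factors uniquely by precedence.

Unambiguous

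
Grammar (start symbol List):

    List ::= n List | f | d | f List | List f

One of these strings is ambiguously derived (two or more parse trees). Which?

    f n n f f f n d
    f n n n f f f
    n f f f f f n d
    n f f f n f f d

f n n f f f n d: 1 tree
f n n n f f f: 22 trees
n f f f f f n d: 1 tree
n f f f n f f d: 1 tree

f n n n f f f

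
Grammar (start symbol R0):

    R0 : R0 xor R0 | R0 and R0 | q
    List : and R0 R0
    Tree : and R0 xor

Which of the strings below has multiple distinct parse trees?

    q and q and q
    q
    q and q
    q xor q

q and q and q: 2 trees
q: 1 tree
q and q: 1 tree
q xor q: 1 tree

q and q and q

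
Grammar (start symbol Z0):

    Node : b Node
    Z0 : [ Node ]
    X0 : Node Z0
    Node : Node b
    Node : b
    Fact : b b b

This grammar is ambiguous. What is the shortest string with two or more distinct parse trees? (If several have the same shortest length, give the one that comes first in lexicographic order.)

[ b b ]

length 3: no string has ≥2 trees
length 4: [ b b ] has 2 parse trees

Two derivations of [ b b ]:
  Z0 ⇒ [ Node ] ⇒ [ b Node ] ⇒ [ b b ]
  Z0 ⇒ [ Node ] ⇒ [ Node b ] ⇒ [ b b ]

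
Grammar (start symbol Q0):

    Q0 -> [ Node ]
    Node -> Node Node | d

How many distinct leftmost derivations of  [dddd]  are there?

Parse trees for [dddd]:
  [Q0 [ [Node [Node d] [Node [Node d] [Node [Node d] [Node d]]]] ]]
  [Q0 [ [Node [Node d] [Node [Node [Node d] [Node d]] [Node d]]] ]]
  [Q0 [ [Node [Node [Node d] [Node d]] [Node [Node d] [Node d]]] ]]
  [Q0 [ [Node [Node [Node d] [Node [Node d] [Node d]]] [Node d]] ]]
  [Q0 [ [Node [Node [Node [Node d] [Node d]] [Node d]] [Node d]] ]]

5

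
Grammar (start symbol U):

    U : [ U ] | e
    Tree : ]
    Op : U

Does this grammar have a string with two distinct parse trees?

Unambiguous

Only U is reachable from U; ignoring the rest: L(U) is { openⁿ atom closeⁿ : n ≥ 0 }. The bracket depth fixes n, and the derivation is forced at every step.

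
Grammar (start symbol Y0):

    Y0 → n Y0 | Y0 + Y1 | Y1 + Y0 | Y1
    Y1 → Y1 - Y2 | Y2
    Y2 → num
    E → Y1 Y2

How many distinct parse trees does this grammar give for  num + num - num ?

Parse trees for num + num - num:
  [Y0 [Y0 [Y1 [Y2 num]]] + [Y1 [Y1 [Y2 num]] - [Y2 num]]]
  [Y0 [Y1 [Y2 num]] + [Y0 [Y1 [Y1 [Y2 num]] - [Y2 num]]]]

2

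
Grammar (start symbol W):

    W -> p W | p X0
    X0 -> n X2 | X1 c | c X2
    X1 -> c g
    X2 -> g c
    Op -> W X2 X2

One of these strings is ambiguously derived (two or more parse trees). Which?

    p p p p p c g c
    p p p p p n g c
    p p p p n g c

p p p p p c g c

p p p p p c g c: 2 trees
p p p p p n g c: 1 tree
p p p p n g c: 1 tree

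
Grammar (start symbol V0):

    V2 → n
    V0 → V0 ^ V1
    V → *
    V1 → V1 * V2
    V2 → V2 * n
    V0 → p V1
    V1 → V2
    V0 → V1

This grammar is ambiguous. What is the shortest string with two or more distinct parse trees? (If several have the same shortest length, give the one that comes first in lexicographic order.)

length 1: no string has ≥2 trees
length 2: no string has ≥2 trees
length 3: n * n has 2 parse trees

Two derivations of n * n:
  V0 ⇒ V1 ⇒ V1 * V2 ⇒ V2 * V2 ⇒ n * V2 ⇒ n * n
  V0 ⇒ V1 ⇒ V2 ⇒ V2 * n ⇒ n * n

n * n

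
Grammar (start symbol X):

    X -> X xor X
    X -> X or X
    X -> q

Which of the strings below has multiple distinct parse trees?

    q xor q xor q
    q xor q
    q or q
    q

q xor q xor q

q xor q xor q: 2 trees
q xor q: 1 tree
q or q: 1 tree
q: 1 tree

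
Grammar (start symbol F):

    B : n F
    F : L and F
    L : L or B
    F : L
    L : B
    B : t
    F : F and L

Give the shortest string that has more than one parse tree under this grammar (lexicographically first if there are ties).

t and t

length 1: no string has ≥2 trees
length 2: no string has ≥2 trees
length 3: t and t has 2 parse trees

Two derivations of t and t:
  F ⇒ L and F ⇒ B and F ⇒ t and F ⇒ t and L ⇒ t and B ⇒ t and t
  F ⇒ F and L ⇒ L and L ⇒ B and L ⇒ t and L ⇒ t and B ⇒ t and t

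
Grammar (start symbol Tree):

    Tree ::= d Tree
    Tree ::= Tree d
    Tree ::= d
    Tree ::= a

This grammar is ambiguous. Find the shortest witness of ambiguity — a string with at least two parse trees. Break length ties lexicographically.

length 1: no string has ≥2 trees
length 2: d d has 2 parse trees

Two derivations of d d:
  Tree ⇒ d Tree ⇒ d d
  Tree ⇒ Tree d ⇒ d d

d d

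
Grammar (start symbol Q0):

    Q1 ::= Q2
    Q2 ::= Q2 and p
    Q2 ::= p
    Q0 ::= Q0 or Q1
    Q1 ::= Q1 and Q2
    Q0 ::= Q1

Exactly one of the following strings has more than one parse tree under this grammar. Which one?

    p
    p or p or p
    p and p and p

p: 1 tree
p or p or p: 1 tree
p and p and p: 4 trees

p and p and p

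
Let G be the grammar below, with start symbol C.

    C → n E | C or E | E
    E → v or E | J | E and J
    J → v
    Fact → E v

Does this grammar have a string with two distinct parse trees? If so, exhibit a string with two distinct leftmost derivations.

Witness: v or v

Derivation 1: C ⇒ C or E ⇒ E or E ⇒ J or E ⇒ v or E ⇒ v or J ⇒ v or v
Derivation 2: C ⇒ E ⇒ v or E ⇒ v or J ⇒ v or v

Two distinct leftmost derivations for the same string.

Ambiguous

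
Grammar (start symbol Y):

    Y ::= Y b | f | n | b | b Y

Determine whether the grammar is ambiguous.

Ambiguous

Witness: b b

Derivation 1: Y ⇒ Y b ⇒ b b
Derivation 2: Y ⇒ b Y ⇒ b b

Two distinct leftmost derivations for the same string.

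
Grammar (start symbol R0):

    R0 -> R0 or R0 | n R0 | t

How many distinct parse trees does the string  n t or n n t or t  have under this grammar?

Parse trees for n t or n n t or t (showing first 6 of 9):
  [R0 [R0 n [R0 t]] or [R0 [R0 n [R0 n [R0 t]]] or [R0 t]]]
  [R0 [R0 n [R0 t]] or [R0 n [R0 [R0 n [R0 t]] or [R0 t]]]]
  [R0 [R0 n [R0 t]] or [R0 n [R0 n [R0 [R0 t] or [R0 t]]]]]
  [R0 [R0 [R0 n [R0 t]] or [R0 n [R0 n [R0 t]]]] or [R0 t]]
  [R0 [R0 n [R0 [R0 t] or [R0 n [R0 n [R0 t]]]]] or [R0 t]]
  [R0 n [R0 [R0 t] or [R0 [R0 n [R0 n [R0 t]]] or [R0 t]]]]

9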